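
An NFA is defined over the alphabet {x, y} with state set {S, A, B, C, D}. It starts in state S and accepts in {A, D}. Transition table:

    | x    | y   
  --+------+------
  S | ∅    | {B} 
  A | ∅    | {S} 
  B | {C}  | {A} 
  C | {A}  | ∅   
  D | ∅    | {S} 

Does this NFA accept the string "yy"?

Yes

Start in {S}.
Read 'y': S→{B}; now {B}.
Read 'y': B→{A}; now {A}.
The final set {A} contains the accepting state A.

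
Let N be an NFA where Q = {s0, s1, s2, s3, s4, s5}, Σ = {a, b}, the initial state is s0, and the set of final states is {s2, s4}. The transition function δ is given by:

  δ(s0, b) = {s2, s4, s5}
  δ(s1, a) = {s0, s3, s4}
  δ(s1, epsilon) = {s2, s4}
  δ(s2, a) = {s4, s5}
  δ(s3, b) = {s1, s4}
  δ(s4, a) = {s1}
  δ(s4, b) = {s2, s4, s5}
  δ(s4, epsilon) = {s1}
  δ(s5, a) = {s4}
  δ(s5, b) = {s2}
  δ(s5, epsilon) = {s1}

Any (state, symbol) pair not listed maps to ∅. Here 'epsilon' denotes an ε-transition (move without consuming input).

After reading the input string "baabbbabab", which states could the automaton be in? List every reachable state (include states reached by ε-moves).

Start in {s0}.
Read 'b': {s0} → {s1, s2, s4, s5}.
Read 'a': {s1, s2, s4, s5} → {s0, s1, s2, s3, s4, s5}.
Read 'a': {s0, s1, s2, s3, s4, s5} → {s0, s1, s2, s3, s4, s5}.
Read 'b': {s0, s1, s2, s3, s4, s5} → {s1, s2, s4, s5}.
Read 'b': {s1, s2, s4, s5} → {s1, s2, s4, s5}.
Read 'b': {s1, s2, s4, s5} → {s1, s2, s4, s5}.
Read 'a': {s1, s2, s4, s5} → {s0, s1, s2, s3, s4, s5}.
Read 'b': {s0, s1, s2, s3, s4, s5} → {s1, s2, s4, s5}.
Read 'a': {s1, s2, s4, s5} → {s0, s1, s2, s3, s4, s5}.
Read 'b': {s0, s1, s2, s3, s4, s5} → {s1, s2, s4, s5}.

{s1, s2, s4, s5}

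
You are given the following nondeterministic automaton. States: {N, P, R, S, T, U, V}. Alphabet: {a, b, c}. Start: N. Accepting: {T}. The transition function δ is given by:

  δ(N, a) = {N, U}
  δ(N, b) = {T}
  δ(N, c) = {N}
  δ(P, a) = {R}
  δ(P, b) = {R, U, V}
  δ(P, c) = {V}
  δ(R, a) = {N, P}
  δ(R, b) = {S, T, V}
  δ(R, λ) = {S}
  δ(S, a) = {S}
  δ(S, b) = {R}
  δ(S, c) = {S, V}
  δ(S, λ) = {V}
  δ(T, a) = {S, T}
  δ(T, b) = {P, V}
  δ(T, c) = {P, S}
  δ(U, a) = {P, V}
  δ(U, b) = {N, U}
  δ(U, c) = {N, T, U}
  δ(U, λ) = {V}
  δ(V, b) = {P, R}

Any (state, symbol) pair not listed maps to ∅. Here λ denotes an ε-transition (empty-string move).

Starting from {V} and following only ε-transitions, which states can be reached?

{V}

Begin with {V}.
No ε-moves leave this set, so the closure equals the set itself.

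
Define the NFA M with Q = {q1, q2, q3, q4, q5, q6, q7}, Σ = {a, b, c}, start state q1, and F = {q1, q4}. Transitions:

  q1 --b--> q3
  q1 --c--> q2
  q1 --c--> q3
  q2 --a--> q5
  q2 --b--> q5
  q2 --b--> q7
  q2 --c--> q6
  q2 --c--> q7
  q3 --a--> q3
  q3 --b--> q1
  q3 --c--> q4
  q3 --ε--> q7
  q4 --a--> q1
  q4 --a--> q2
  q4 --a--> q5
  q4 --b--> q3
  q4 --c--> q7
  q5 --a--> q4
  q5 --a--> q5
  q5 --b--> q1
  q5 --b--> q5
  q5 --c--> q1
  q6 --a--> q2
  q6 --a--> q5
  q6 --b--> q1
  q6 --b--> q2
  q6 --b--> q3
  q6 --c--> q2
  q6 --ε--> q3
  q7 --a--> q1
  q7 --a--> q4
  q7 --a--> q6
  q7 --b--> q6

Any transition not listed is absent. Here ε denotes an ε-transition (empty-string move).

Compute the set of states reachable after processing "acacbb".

Start in {q1}.
Read 'a': {q1} → ∅.
The set is empty and remains empty for the remaining 5 symbols.

∅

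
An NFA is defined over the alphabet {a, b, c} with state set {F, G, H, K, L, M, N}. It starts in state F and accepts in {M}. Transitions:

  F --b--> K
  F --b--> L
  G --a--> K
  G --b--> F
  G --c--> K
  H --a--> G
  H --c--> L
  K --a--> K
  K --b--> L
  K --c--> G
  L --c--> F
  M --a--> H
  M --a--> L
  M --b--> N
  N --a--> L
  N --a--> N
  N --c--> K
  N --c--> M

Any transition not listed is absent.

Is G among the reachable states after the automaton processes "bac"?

Start in {F}.
Read 'b': F→{K, L}; now {K, L}.
Read 'a': K→{K}, L→∅; now {K}.
Read 'c': K→{G}; now {G}.
State G is in {G}.

Yes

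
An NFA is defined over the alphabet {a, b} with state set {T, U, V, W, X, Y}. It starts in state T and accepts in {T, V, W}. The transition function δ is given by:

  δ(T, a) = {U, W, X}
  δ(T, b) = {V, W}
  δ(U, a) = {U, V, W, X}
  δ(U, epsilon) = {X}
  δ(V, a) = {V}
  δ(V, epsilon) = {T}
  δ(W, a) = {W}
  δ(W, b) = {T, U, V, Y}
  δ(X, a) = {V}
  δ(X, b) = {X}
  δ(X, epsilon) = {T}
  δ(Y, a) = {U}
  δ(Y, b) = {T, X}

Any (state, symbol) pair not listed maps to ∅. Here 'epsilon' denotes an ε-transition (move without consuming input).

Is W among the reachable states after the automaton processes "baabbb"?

Start in {T}.
Read 'b': {T} → {T, V, W}.
Read 'a': {T, V, W} → {T, U, V, W, X}.
Read 'a': {T, U, V, W, X} → {T, U, V, W, X}.
Read 'b': {T, U, V, W, X} → {T, U, V, W, X, Y}.
Read 'b': {T, U, V, W, X, Y} → {T, U, V, W, X, Y}.
Read 'b': {T, U, V, W, X, Y} → {T, U, V, W, X, Y}.
State W is in {T, U, V, W, X, Y}.

Yes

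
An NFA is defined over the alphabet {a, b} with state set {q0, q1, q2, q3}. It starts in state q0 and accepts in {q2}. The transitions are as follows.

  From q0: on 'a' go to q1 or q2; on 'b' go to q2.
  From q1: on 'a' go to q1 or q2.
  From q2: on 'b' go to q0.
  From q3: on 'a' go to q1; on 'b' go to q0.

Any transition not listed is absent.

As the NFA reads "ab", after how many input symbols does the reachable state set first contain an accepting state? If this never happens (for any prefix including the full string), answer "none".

1

Start in {q0}.
Read 'a': {q0} → {q1, q2}.
None of the earlier sets intersect F, but {q1, q2} does.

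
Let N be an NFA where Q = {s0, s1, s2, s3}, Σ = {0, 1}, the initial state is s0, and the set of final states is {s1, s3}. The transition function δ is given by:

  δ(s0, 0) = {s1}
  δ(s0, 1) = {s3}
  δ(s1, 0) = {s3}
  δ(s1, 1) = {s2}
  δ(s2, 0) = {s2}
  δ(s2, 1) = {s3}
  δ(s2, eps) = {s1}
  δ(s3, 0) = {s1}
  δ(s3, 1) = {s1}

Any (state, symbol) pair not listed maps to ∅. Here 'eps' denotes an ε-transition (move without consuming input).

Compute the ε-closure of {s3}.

{s3}

Begin with {s3}.
No ε-moves leave this set, so the closure equals the set itself.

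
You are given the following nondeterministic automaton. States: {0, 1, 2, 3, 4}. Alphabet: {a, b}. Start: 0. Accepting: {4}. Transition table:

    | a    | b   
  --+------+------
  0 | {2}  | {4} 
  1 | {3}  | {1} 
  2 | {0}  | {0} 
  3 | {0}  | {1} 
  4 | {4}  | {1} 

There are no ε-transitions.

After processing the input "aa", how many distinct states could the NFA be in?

Start in {0}.
Read 'a': 0→{2}; now {2}.
Read 'a': 2→{0}; now {0}.
That set has 1 state.

1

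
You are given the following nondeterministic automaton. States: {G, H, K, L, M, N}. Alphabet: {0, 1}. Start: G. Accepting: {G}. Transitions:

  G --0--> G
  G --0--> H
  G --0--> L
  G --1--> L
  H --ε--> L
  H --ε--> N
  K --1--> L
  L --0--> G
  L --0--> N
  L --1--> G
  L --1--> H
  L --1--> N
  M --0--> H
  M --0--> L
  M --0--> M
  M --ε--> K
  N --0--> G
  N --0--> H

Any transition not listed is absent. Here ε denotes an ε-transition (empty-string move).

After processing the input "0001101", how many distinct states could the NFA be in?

4

Start in {G}.
Read '0': G→{G, H, L}; union {G, H, L}; ε-closure = {G, H, L, N}.
Read '0': G→{G, H, L}, H→∅, L→{G, N}, N→{G, H}; now {G, H, L, N}.
Read '0': G→{G, H, L}, H→∅, L→{G, N}, N→{G, H}; now {G, H, L, N}.
Read '1': G→{L}, H→∅, L→{G, H, N}, N→∅; now {G, H, L, N}.
Read '1': G→{L}, H→∅, L→{G, H, N}, N→∅; now {G, H, L, N}.
Read '0': G→{G, H, L}, H→∅, L→{G, N}, N→{G, H}; now {G, H, L, N}.
Read '1': G→{L}, H→∅, L→{G, H, N}, N→∅; now {G, H, L, N}.
That set has 4 states.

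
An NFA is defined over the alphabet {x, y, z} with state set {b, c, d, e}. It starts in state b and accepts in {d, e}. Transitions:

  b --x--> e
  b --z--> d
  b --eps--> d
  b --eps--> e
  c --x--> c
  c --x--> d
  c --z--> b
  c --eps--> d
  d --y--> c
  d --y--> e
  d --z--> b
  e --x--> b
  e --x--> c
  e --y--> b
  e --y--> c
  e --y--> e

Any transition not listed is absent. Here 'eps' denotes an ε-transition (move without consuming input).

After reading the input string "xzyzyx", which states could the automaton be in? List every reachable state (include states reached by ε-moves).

{b, c, d, e}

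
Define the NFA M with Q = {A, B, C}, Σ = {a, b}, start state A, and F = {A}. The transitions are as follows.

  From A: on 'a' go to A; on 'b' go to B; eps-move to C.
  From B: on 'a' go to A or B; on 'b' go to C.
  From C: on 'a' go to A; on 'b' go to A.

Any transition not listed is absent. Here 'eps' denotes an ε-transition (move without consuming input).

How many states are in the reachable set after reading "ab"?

3

Start: ε-closure({A}) = {A, C}.
Read 'a': {A, C} → {A, C}.
Read 'b': {A, C} → {A, B, C}.
That set has 3 states.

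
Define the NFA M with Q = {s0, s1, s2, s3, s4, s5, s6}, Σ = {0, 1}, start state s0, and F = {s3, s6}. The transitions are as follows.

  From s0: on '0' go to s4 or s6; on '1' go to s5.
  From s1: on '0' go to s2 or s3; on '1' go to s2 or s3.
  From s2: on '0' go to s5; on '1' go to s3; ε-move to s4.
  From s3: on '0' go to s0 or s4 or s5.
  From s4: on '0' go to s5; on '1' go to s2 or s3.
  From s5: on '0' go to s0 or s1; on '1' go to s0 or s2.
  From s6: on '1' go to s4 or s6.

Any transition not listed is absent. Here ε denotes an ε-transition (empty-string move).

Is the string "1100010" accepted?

No

Start in {s0}.
Read '1': s0→{s5}; now {s5}.
Read '1': s5→{s0, s2}; union {s0, s2}; ε-closure = {s0, s2, s4}.
Read '0': s0→{s4, s6}, s2→{s5}, s4→{s5}; now {s4, s5, s6}.
Read '0': s4→{s5}, s5→{s0, s1}, s6→∅; now {s0, s1, s5}.
Read '0': s0→{s4, s6}, s1→{s2, s3}, s5→{s0, s1}; now {s0, s1, s2, s3, s4, s6}.
Read '1': s0→{s5}, s1→{s2, s3}, s2→{s3}, s3→∅, s4→{s2, s3}, s6→{s4, s6}; now {s2, s3, s4, s5, s6}.
Read '0': s2→{s5}, s3→{s0, s4, s5}, s4→{s5}, s5→{s0, s1}, s6→∅; now {s0, s1, s4, s5}.
The final set {s0, s1, s4, s5} contains no accepting state.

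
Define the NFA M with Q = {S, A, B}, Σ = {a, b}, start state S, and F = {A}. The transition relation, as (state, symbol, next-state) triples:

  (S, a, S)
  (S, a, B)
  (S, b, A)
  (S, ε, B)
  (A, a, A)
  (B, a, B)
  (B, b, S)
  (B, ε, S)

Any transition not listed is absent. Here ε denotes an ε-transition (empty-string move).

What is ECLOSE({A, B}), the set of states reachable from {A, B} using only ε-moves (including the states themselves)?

{S, A, B}

Begin with {A, B}.
ε-move B → S; add S.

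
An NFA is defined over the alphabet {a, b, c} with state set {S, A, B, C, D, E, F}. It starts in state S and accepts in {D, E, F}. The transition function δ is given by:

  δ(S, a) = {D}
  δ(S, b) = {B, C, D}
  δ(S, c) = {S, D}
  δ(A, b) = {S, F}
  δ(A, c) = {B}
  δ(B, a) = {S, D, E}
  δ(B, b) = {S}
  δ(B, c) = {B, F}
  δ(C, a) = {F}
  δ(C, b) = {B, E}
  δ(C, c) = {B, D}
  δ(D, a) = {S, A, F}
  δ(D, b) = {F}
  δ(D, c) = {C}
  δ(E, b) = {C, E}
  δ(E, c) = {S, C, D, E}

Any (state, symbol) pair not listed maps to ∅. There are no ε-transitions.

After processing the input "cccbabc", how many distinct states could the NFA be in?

Start in {S}.
Read 'c': {S} → {S, D}.
Read 'c': {S, D} → {S, C, D}.
Read 'c': {S, C, D} → {S, B, C, D}.
Read 'b': {S, B, C, D} → {S, B, C, D, E, F}.
Read 'a': {S, B, C, D, E, F} → {S, A, D, E, F}.
Read 'b': {S, A, D, E, F} → {S, B, C, D, E, F}.
Read 'c': {S, B, C, D, E, F} → {S, B, C, D, E, F}.
That set has 6 states.

6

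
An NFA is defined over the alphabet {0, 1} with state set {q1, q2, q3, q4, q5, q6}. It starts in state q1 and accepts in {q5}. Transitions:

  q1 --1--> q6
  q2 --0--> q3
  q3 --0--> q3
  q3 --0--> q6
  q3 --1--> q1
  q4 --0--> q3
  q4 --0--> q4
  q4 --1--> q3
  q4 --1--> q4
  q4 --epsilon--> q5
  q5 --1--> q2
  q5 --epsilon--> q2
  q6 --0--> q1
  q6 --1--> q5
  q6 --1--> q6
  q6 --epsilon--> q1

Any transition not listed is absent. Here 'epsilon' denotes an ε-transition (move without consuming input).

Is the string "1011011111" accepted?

Yes

Start in {q1}.
Read '1': {q1} → {q1, q6}.
Read '0': {q1, q6} → {q1}.
Read '1': {q1} → {q1, q6}.
Read '1': {q1, q6} → {q1, q2, q5, q6}.
Read '0': {q1, q2, q5, q6} → {q1, q3}.
Read '1': {q1, q3} → {q1, q6}.
Read '1': {q1, q6} → {q1, q2, q5, q6}.
Read '1': {q1, q2, q5, q6} → {q1, q2, q5, q6}.
Read '1': {q1, q2, q5, q6} → {q1, q2, q5, q6}.
Read '1': {q1, q2, q5, q6} → {q1, q2, q5, q6}.
The final set {q1, q2, q5, q6} contains the accepting state q5.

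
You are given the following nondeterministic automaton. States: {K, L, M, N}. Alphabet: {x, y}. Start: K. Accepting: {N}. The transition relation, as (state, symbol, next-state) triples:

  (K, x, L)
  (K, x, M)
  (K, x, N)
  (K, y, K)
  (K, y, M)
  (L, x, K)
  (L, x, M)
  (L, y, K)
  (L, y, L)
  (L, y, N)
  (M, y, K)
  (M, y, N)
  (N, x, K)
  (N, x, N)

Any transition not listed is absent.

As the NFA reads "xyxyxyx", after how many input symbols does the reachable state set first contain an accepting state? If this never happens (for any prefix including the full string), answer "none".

1

Start in {K}.
Read 'x': K→{L, M, N}; now {L, M, N}.
None of the earlier sets intersect F, but {L, M, N} does.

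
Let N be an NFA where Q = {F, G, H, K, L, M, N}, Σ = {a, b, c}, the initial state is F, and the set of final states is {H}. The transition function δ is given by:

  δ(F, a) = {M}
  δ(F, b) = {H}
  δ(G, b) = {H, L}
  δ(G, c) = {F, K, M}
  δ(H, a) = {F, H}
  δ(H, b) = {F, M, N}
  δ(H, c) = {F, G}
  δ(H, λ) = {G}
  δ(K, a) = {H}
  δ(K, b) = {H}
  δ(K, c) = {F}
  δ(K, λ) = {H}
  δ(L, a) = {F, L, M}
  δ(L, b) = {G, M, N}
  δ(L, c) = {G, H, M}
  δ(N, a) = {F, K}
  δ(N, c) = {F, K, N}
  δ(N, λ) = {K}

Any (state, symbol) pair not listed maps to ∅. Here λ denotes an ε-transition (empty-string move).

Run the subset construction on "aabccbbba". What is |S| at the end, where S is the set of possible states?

0

Start in {F}.
Read 'a': {F} → {M}.
Read 'a': {M} → ∅.
The set is empty and remains empty for the remaining 7 symbols.
That set has 0 states.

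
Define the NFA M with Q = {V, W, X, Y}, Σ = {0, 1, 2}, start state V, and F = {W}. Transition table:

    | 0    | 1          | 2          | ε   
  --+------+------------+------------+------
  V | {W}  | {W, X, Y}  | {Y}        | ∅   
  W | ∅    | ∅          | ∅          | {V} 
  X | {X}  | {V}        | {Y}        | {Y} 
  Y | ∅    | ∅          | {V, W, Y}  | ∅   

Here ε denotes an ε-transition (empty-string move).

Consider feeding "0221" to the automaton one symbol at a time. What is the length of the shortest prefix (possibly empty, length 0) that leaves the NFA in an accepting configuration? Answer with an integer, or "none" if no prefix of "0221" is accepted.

Start in {V}.
Read '0': V→{W}; union {W}; ε-closure = {V, W}.
None of the earlier sets intersect F, but {V, W} does.

1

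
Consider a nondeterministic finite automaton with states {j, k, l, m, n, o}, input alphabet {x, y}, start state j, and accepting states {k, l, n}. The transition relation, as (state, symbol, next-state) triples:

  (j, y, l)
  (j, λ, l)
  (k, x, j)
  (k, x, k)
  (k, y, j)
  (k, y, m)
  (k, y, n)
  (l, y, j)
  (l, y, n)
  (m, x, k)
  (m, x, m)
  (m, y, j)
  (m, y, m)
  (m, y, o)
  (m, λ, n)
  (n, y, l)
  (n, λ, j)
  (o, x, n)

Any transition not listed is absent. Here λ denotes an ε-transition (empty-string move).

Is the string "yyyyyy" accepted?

Yes

Start: ε-closure({j}) = {j, l}.
Read 'y': {j, l} → {j, l, n}.
Read 'y': {j, l, n} → {j, l, n}.
Read 'y': {j, l, n} → {j, l, n}.
Read 'y': {j, l, n} → {j, l, n}.
Read 'y': {j, l, n} → {j, l, n}.
Read 'y': {j, l, n} → {j, l, n}.
The final set {j, l, n} contains the accepting states l, n.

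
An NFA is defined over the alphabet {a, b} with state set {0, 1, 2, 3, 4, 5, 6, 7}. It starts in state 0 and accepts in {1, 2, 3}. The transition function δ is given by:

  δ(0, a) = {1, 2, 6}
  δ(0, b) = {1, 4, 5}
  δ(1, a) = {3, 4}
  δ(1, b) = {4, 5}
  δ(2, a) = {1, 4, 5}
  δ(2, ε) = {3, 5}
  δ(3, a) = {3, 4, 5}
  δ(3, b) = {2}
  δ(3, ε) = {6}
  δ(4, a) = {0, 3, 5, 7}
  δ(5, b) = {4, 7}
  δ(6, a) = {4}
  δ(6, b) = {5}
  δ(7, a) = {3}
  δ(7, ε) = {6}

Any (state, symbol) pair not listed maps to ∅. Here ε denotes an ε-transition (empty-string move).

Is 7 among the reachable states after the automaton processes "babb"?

Yes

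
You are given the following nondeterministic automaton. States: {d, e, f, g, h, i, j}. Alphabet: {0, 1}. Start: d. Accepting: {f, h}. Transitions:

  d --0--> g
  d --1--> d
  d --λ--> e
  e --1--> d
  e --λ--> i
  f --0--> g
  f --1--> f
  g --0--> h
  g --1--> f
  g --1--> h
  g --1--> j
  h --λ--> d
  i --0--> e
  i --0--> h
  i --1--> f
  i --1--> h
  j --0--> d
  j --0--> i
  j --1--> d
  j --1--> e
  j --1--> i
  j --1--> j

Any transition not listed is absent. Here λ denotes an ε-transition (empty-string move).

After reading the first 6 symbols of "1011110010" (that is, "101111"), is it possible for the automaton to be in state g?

Start: ε-closure({d}) = {d, e, i}.
Read '1': d→{d}, e→{d}, i→{f, h}; union {d, f, h}; ε-closure = {d, e, f, h, i}.
Read '0': d→{g}, e→∅, f→{g}, h→∅, i→{e, h}; union {e, g, h}; ε-closure = {d, e, g, h, i}.
Read '1': d→{d}, e→{d}, g→{f, h, j}, h→∅, i→{f, h}; union {d, f, h, j}; ε-closure = {d, e, f, h, i, j}.
Read '1': d→{d}, e→{d}, f→{f}, h→∅, i→{f, h}, j→{d, e, i, j}; now {d, e, f, h, i, j}.
Read '1': d→{d}, e→{d}, f→{f}, h→∅, i→{f, h}, j→{d, e, i, j}; now {d, e, f, h, i, j}.
Read '1': d→{d}, e→{d}, f→{f}, h→∅, i→{f, h}, j→{d, e, i, j}; now {d, e, f, h, i, j}.
State g is not in {d, e, f, h, i, j}.

No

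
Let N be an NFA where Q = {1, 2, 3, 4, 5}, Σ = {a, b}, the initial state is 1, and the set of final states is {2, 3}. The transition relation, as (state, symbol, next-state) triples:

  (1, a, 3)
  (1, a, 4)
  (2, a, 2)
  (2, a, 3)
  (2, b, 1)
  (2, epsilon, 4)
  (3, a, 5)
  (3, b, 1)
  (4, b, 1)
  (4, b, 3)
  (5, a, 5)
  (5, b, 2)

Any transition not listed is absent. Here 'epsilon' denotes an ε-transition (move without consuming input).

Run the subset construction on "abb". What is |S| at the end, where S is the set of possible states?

Start in {1}.
Read 'a': {1} → {3, 4}.
Read 'b': {3, 4} → {1, 3}.
Read 'b': {1, 3} → {1}.
That set has 1 state.

1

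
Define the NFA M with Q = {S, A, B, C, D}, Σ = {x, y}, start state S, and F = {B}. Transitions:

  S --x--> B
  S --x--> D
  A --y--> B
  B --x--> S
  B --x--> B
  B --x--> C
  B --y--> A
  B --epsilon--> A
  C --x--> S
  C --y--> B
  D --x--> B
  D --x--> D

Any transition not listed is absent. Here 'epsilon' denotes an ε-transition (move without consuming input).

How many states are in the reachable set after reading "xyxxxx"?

Start in {S}.
Read 'x': S→{B, D}; union {B, D}; ε-closure = {A, B, D}.
Read 'y': A→{B}, B→{A}, D→∅; now {A, B}.
Read 'x': A→∅, B→{S, B, C}; union {S, B, C}; ε-closure = {S, A, B, C}.
Read 'x': S→{B, D}, A→∅, B→{S, B, C}, C→{S}; union {S, B, C, D}; ε-closure = {S, A, B, C, D}.
Read 'x': S→{B, D}, A→∅, B→{S, B, C}, C→{S}, D→{B, D}; union {S, B, C, D}; ε-closure = {S, A, B, C, D}.
Read 'x': S→{B, D}, A→∅, B→{S, B, C}, C→{S}, D→{B, D}; union {S, B, C, D}; ε-closure = {S, A, B, C, D}.
That set has 5 states.

5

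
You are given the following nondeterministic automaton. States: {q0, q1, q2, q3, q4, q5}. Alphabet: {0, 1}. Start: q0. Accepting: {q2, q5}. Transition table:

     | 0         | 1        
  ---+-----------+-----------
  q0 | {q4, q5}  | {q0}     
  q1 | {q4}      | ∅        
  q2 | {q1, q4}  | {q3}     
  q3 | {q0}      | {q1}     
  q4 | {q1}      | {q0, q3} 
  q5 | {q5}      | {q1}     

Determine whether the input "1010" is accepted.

Yes

Start in {q0}.
Read '1': {q0} → {q0}.
Read '0': {q0} → {q4, q5}.
Read '1': {q4, q5} → {q0, q1, q3}.
Read '0': {q0, q1, q3} → {q0, q4, q5}.
The final set {q0, q4, q5} contains the accepting state q5.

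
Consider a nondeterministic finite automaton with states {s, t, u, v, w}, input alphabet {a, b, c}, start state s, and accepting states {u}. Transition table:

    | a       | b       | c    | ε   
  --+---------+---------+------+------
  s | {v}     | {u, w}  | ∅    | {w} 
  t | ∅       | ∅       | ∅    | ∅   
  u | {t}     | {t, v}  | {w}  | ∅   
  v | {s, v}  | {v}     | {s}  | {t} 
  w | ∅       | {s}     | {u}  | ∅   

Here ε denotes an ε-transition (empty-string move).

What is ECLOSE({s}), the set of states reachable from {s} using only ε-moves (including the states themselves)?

Begin with {s}.
ε-move s → w; add w.

{s, w}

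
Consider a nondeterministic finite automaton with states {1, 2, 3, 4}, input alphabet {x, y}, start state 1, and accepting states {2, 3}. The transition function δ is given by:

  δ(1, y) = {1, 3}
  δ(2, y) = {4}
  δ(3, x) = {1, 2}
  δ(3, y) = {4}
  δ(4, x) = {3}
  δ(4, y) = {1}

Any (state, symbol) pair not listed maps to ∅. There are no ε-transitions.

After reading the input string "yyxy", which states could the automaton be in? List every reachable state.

Start in {1}.
Read 'y': {1} → {1, 3}.
Read 'y': {1, 3} → {1, 3, 4}.
Read 'x': {1, 3, 4} → {1, 2, 3}.
Read 'y': {1, 2, 3} → {1, 3, 4}.

{1, 3, 4}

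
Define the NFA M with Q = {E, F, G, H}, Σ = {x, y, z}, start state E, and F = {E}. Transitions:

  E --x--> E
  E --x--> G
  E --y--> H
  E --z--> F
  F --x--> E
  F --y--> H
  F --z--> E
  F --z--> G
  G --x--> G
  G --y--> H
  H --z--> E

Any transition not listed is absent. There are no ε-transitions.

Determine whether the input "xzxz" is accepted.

No

Start in {E}.
Read 'x': E→{E, G}; now {E, G}.
Read 'z': E→{F}, G→∅; now {F}.
Read 'x': F→{E}; now {E}.
Read 'z': E→{F}; now {F}.
The final set {F} contains no accepting state.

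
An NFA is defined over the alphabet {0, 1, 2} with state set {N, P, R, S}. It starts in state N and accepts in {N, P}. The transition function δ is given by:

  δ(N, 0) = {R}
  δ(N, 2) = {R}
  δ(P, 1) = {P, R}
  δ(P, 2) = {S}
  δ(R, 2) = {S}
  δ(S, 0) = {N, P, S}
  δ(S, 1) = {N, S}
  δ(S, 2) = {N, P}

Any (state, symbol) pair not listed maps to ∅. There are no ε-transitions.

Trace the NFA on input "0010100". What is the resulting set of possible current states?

Start in {N}.
Read '0': N→{R}; now {R}.
Read '0': R→∅; now ∅.
The set is empty and remains empty for the remaining 5 symbols.

∅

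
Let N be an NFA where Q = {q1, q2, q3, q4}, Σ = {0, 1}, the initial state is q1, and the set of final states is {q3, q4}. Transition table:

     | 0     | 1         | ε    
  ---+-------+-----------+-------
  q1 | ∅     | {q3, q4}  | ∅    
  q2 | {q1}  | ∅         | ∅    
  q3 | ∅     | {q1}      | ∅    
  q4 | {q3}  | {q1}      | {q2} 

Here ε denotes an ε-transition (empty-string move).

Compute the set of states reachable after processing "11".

{q1}

Start in {q1}.
Read '1': {q1} → {q2, q3, q4}.
Read '1': {q2, q3, q4} → {q1}.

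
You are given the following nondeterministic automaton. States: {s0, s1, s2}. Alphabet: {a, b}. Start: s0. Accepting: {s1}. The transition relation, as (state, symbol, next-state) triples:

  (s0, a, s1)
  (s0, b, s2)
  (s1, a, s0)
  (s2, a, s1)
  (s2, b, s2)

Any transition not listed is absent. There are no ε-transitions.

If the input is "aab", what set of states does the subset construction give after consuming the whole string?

{s2}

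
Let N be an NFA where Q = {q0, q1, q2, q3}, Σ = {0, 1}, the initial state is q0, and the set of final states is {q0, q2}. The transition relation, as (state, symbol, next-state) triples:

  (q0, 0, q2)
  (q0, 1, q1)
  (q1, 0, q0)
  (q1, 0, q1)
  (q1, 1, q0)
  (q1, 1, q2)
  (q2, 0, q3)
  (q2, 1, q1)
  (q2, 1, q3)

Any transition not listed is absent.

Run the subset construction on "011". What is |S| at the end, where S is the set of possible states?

2

Start in {q0}.
Read '0': {q0} → {q2}.
Read '1': {q2} → {q1, q3}.
Read '1': {q1, q3} → {q0, q2}.
That set has 2 states.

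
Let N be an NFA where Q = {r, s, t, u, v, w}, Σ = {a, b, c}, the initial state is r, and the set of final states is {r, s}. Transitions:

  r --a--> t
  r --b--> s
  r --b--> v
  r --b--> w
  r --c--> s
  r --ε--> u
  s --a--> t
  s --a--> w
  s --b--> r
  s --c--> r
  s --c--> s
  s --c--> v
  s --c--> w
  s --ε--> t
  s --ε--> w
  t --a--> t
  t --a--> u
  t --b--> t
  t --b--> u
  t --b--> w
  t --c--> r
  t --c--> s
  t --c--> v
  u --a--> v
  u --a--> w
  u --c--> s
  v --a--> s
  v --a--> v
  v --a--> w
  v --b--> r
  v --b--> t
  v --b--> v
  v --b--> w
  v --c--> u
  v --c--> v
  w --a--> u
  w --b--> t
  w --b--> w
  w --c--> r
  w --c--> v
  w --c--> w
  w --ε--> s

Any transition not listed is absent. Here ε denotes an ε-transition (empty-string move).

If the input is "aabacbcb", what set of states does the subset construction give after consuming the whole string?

{r, s, t, u, v, w}

Start: ε-closure({r}) = {r, u}.
Read 'a': r→{t}, u→{v, w}; union {t, v, w}; ε-closure = {s, t, v, w}.
Read 'a': s→{t, w}, t→{t, u}, v→{s, v, w}, w→{u}; now {s, t, u, v, w}.
Read 'b': s→{r}, t→{t, u, w}, u→∅, v→{r, t, v, w}, w→{t, w}; union {r, t, u, v, w}; ε-closure = {r, s, t, u, v, w}.
Read 'a': r→{t}, s→{t, w}, t→{t, u}, u→{v, w}, v→{s, v, w}, w→{u}; now {s, t, u, v, w}.
Read 'c': s→{r, s, v, w}, t→{r, s, v}, u→{s}, v→{u, v}, w→{r, v, w}; union {r, s, u, v, w}; ε-closure = {r, s, t, u, v, w}.
Read 'b': r→{s, v, w}, s→{r}, t→{t, u, w}, u→∅, v→{r, t, v, w}, w→{t, w}; now {r, s, t, u, v, w}.
Read 'c': r→{s}, s→{r, s, v, w}, t→{r, s, v}, u→{s}, v→{u, v}, w→{r, v, w}; union {r, s, u, v, w}; ε-closure = {r, s, t, u, v, w}.
Read 'b': r→{s, v, w}, s→{r}, t→{t, u, w}, u→∅, v→{r, t, v, w}, w→{t, w}; now {r, s, t, u, v, w}.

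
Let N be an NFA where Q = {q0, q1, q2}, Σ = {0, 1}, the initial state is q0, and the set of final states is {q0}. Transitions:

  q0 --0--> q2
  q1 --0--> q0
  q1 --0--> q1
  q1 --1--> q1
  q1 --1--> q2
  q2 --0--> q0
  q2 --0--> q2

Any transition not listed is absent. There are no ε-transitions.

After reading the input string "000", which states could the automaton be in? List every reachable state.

Start in {q0}.
Read '0': {q0} → {q2}.
Read '0': {q2} → {q0, q2}.
Read '0': {q0, q2} → {q0, q2}.

{q0, q2}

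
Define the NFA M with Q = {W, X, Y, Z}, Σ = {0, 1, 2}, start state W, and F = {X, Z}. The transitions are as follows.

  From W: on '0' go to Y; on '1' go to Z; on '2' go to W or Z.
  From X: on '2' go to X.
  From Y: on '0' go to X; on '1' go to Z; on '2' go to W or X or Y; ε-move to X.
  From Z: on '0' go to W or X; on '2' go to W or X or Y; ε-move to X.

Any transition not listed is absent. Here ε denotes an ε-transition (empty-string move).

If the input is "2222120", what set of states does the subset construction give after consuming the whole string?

{X, Y}

Start in {W}.
Read '2': W→{W, Z}; union {W, Z}; ε-closure = {W, X, Z}.
Read '2': W→{W, Z}, X→{X}, Z→{W, X, Y}; now {W, X, Y, Z}.
Read '2': W→{W, Z}, X→{X}, Y→{W, X, Y}, Z→{W, X, Y}; now {W, X, Y, Z}.
Read '2': W→{W, Z}, X→{X}, Y→{W, X, Y}, Z→{W, X, Y}; now {W, X, Y, Z}.
Read '1': W→{Z}, X→∅, Y→{Z}, Z→∅; union {Z}; ε-closure = {X, Z}.
Read '2': X→{X}, Z→{W, X, Y}; now {W, X, Y}.
Read '0': W→{Y}, X→∅, Y→{X}; now {X, Y}.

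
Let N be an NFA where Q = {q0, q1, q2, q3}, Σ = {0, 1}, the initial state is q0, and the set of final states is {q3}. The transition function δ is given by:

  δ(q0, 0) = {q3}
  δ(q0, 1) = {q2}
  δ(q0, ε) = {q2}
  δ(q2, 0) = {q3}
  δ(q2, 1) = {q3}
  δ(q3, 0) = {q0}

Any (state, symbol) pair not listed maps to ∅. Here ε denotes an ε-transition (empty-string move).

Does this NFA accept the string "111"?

Start: ε-closure({q0}) = {q0, q2}.
Read '1': q0→{q2}, q2→{q3}; now {q2, q3}.
Read '1': q2→{q3}, q3→∅; now {q3}.
Read '1': q3→∅; now ∅.
The final set ∅ contains no accepting state.

No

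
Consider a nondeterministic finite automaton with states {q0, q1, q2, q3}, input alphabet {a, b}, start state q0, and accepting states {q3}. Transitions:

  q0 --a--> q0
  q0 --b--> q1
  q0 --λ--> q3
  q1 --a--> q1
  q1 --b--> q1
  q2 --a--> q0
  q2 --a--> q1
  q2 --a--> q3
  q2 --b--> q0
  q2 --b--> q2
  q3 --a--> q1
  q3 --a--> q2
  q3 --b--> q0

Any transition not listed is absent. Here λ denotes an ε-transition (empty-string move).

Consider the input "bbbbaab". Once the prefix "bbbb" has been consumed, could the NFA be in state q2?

No

Start: ε-closure({q0}) = {q0, q3}.
Read 'b': {q0, q3} → {q0, q1, q3}.
Read 'b': {q0, q1, q3} → {q0, q1, q3}.
Read 'b': {q0, q1, q3} → {q0, q1, q3}.
Read 'b': {q0, q1, q3} → {q0, q1, q3}.
State q2 is not in {q0, q1, q3}.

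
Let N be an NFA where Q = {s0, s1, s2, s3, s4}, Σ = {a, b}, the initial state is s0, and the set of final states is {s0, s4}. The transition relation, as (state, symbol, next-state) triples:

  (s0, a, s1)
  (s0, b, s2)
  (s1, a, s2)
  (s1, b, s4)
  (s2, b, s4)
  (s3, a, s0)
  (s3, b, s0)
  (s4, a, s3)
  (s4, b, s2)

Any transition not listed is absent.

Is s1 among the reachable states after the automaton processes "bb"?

No

Start in {s0}.
Read 'b': {s0} → {s2}.
Read 'b': {s2} → {s4}.
State s1 is not in {s4}.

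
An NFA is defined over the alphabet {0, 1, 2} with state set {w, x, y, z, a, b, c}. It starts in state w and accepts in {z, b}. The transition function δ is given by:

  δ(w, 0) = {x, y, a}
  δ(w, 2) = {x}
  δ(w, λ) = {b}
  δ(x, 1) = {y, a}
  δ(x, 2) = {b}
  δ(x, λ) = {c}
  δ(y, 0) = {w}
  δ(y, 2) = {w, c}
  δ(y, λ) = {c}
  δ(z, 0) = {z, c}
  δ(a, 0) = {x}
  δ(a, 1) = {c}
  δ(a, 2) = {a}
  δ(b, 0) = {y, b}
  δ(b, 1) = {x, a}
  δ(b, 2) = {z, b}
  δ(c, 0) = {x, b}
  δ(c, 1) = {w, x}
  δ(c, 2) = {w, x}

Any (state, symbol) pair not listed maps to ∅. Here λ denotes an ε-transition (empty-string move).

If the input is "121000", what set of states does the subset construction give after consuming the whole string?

{w, x, y, a, b, c}

Start: ε-closure({w}) = {w, b}.
Read '1': {w, b} → {x, a, c}.
Read '2': {x, a, c} → {w, x, a, b, c}.
Read '1': {w, x, a, b, c} → {w, x, y, a, b, c}.
Read '0': {w, x, y, a, b, c} → {w, x, y, a, b, c}.
Read '0': {w, x, y, a, b, c} → {w, x, y, a, b, c}.
Read '0': {w, x, y, a, b, c} → {w, x, y, a, b, c}.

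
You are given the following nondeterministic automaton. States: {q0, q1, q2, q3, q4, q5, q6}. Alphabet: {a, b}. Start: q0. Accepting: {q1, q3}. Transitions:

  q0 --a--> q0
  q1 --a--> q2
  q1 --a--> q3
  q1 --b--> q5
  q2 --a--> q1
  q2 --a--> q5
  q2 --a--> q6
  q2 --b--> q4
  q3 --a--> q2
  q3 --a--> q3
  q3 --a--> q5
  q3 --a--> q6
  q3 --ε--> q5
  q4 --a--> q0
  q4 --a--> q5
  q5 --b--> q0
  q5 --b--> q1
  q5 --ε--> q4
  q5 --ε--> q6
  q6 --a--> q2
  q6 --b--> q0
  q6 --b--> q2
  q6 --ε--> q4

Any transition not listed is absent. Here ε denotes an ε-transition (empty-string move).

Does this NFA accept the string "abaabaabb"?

No

Start in {q0}.
Read 'a': q0→{q0}; now {q0}.
Read 'b': q0→∅; now ∅.
The set is empty and remains empty for the remaining 7 symbols.
The final set ∅ contains no accepting state.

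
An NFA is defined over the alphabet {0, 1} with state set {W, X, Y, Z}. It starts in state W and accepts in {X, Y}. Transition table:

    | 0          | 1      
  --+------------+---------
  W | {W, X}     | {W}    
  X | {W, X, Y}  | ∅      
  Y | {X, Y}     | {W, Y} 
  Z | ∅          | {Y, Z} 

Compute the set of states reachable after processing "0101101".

{W}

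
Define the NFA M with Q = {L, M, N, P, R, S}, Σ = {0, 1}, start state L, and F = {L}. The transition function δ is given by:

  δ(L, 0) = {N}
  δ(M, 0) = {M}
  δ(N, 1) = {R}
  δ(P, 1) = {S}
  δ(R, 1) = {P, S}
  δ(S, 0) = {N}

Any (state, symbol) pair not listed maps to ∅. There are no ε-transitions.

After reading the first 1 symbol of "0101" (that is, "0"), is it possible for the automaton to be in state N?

Start in {L}.
Read '0': {L} → {N}.
State N is in {N}.

Yes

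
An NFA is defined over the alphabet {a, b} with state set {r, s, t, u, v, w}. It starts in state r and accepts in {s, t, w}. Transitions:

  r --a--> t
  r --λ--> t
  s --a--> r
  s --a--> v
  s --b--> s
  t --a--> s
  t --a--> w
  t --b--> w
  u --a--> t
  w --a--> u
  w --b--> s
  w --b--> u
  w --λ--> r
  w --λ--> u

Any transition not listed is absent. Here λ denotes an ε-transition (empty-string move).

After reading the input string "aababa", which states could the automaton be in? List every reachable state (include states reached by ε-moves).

Start: ε-closure({r}) = {r, t}.
Read 'a': r→{t}, t→{s, w}; union {s, t, w}; ε-closure = {r, s, t, u, w}.
Read 'a': r→{t}, s→{r, v}, t→{s, w}, u→{t}, w→{u}; now {r, s, t, u, v, w}.
Read 'b': r→∅, s→{s}, t→{w}, u→∅, v→∅, w→{s, u}; union {s, u, w}; ε-closure = {r, s, t, u, w}.
Read 'a': r→{t}, s→{r, v}, t→{s, w}, u→{t}, w→{u}; now {r, s, t, u, v, w}.
Read 'b': r→∅, s→{s}, t→{w}, u→∅, v→∅, w→{s, u}; union {s, u, w}; ε-closure = {r, s, t, u, w}.
Read 'a': r→{t}, s→{r, v}, t→{s, w}, u→{t}, w→{u}; now {r, s, t, u, v, w}.

{r, s, t, u, v, w}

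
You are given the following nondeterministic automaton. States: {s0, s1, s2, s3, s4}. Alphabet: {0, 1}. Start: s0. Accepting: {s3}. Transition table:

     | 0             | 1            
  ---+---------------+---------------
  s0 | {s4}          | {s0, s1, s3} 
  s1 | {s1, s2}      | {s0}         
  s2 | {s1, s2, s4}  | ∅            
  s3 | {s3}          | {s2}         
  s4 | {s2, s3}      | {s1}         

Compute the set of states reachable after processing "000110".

Start in {s0}.
Read '0': {s0} → {s4}.
Read '0': {s4} → {s2, s3}.
Read '0': {s2, s3} → {s1, s2, s3, s4}.
Read '1': {s1, s2, s3, s4} → {s0, s1, s2}.
Read '1': {s0, s1, s2} → {s0, s1, s3}.
Read '0': {s0, s1, s3} → {s1, s2, s3, s4}.

{s1, s2, s3, s4}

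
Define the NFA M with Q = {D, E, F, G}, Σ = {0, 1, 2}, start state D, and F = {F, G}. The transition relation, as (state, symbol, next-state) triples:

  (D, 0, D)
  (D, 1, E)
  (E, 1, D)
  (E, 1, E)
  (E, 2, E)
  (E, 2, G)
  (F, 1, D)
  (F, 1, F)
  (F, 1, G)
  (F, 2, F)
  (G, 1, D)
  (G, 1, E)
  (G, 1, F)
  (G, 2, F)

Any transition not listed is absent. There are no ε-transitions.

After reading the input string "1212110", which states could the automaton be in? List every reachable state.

Start in {D}.
Read '1': D→{E}; now {E}.
Read '2': E→{E, G}; now {E, G}.
Read '1': E→{D, E}, G→{D, E, F}; now {D, E, F}.
Read '2': D→∅, E→{E, G}, F→{F}; now {E, F, G}.
Read '1': E→{D, E}, F→{D, F, G}, G→{D, E, F}; now {D, E, F, G}.
Read '1': D→{E}, E→{D, E}, F→{D, F, G}, G→{D, E, F}; now {D, E, F, G}.
Read '0': D→{D}, E→∅, F→∅, G→∅; now {D}.

{D}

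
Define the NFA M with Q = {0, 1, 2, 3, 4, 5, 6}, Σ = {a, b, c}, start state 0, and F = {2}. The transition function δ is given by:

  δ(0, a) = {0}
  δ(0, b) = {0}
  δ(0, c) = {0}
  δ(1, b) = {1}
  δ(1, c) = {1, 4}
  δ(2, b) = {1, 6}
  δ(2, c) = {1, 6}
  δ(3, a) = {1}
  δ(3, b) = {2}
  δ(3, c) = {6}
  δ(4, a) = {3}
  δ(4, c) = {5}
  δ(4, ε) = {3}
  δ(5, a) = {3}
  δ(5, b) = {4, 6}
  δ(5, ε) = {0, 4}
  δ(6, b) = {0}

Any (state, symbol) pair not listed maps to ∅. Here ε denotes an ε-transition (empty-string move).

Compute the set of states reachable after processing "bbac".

{0}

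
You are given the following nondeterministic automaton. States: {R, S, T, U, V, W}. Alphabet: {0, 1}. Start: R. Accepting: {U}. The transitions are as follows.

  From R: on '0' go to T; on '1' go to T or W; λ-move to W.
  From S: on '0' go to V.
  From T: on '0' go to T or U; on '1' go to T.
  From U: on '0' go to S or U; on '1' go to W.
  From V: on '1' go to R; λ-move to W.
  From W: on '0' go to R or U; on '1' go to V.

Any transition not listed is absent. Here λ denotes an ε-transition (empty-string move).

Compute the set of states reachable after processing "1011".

{R, T, V, W}

Start: ε-closure({R}) = {R, W}.
Read '1': {R, W} → {T, V, W}.
Read '0': {T, V, W} → {R, T, U, W}.
Read '1': {R, T, U, W} → {T, V, W}.
Read '1': {T, V, W} → {R, T, V, W}.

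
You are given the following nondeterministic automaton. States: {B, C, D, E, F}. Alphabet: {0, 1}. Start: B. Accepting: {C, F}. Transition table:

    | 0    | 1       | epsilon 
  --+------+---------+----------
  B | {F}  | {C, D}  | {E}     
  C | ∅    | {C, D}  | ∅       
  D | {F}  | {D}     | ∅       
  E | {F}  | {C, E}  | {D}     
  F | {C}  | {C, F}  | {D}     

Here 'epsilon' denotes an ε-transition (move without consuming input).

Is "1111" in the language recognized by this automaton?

Yes

Start: ε-closure({B}) = {B, D, E}.
Read '1': {B, D, E} → {C, D, E}.
Read '1': {C, D, E} → {C, D, E}.
Read '1': {C, D, E} → {C, D, E}.
Read '1': {C, D, E} → {C, D, E}.
The final set {C, D, E} contains the accepting state C.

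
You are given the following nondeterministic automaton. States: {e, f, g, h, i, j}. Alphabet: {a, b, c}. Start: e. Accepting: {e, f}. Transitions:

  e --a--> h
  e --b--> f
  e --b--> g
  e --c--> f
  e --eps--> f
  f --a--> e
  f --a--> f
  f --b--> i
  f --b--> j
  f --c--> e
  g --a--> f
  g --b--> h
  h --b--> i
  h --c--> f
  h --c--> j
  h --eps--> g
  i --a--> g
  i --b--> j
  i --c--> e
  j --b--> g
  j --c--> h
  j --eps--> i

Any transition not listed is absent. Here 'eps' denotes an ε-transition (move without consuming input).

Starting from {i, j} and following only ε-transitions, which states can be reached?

Begin with {i, j}.
No ε-moves leave this set, so the closure equals the set itself.

{i, j}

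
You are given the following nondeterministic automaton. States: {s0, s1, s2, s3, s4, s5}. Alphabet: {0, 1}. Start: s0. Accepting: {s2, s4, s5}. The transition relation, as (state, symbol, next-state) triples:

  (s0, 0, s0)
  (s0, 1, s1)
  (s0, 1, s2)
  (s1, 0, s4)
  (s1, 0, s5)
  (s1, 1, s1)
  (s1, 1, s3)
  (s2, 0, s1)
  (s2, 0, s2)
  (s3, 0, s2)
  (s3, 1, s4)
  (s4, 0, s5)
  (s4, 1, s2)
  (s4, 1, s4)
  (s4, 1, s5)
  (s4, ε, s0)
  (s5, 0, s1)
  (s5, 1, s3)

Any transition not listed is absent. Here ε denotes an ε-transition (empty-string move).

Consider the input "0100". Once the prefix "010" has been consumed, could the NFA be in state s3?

No

Start in {s0}.
Read '0': {s0} → {s0}.
Read '1': {s0} → {s1, s2}.
Read '0': {s1, s2} → {s0, s1, s2, s4, s5}.
State s3 is not in {s0, s1, s2, s4, s5}.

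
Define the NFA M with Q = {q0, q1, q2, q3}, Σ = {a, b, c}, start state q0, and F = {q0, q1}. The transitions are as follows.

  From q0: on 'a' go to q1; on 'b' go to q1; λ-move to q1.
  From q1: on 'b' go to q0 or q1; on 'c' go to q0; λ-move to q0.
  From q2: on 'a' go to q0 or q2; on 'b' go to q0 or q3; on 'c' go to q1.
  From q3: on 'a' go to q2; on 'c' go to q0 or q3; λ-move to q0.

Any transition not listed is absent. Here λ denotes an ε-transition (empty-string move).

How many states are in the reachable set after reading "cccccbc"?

Start: ε-closure({q0}) = {q0, q1}.
Read 'c': {q0, q1} → {q0, q1}.
Read 'c': {q0, q1} → {q0, q1}.
Read 'c': {q0, q1} → {q0, q1}.
Read 'c': {q0, q1} → {q0, q1}.
Read 'c': {q0, q1} → {q0, q1}.
Read 'b': {q0, q1} → {q0, q1}.
Read 'c': {q0, q1} → {q0, q1}.
That set has 2 states.

2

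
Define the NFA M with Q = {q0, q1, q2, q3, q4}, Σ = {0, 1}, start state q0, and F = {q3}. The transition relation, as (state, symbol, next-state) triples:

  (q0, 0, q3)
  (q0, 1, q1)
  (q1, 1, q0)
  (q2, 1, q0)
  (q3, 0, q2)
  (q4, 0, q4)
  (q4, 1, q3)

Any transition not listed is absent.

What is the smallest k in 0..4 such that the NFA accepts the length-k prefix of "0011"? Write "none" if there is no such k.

Start in {q0}.
Read '0': {q0} → {q3}.
None of the earlier sets intersect F, but {q3} does.

1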